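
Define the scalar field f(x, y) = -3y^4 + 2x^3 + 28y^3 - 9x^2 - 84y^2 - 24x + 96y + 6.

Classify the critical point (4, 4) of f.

saddle point

The mixed partial ∂²f/∂x∂y is 0, so the Hessian at any point is diag(f_xx, f_yy) = diag(6(2x - 3), 12(-3y^2 + 14y - 14)).
At (4, 4): H = diag(30, -72).
The eigenvalues have opposite signs, so H is indefinite: a saddle point.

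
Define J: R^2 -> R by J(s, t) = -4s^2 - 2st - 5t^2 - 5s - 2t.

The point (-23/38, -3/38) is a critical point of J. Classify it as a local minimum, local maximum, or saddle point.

The Hessian of J is constant: H = [[-8, -2], [-2, -10]].
det(H) = (-8)·(-10) − (-2)² = 76.
det(H) > 0 and tr(H) = -18 < 0, so H is negative definite and the point is a local maximum.

local maximum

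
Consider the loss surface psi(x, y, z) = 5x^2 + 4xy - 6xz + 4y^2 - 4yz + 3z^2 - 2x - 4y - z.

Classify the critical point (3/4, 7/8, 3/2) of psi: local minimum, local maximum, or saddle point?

The Hessian is constant: H = [[10, 4, -6], [4, 8, -4], [-6, -4, 6]].
Leading principal minors: Δ₁ = 10, Δ₂ = 64, Δ₃ = 128.
All leading minors are positive, so H is positive definite: a local minimum.

local minimum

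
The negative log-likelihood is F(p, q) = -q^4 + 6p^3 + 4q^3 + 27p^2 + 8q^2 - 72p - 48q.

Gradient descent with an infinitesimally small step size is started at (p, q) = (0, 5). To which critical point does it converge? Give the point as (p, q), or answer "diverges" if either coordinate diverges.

F is separable, so gradient descent decouples: p follows -∂F/∂p, q follows -∂F/∂q.
∂F/∂p = 18(p - 1)(p + 4); at p=0 this is -72, so p increases.
∂F/∂q = -4(q - 3)(q - 2)(q + 2); at q=5 this is -168, so q increases.
The q-coordinate has no critical point in that direction and runs off to infinity.

diverges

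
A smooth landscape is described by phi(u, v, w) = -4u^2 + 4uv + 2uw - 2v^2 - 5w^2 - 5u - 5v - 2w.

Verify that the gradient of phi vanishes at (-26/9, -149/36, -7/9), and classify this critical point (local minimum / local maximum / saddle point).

local maximum

∇phi = (-8u + 4v + 2w - 5, 4u - 4v - 5, 2u - 10w - 2); substituting (-26/9, -149/36, -7/9) gives ∇phi = (0, 0, 0), so (-26/9, -149/36, -7/9) is indeed a critical point.
The Hessian is constant: H = [[-8, 4, 2], [4, -4, 0], [2, 0, -10]].
Leading principal minors: Δ₁ = -8, Δ₂ = 16, Δ₃ = -144.
The minors alternate sign starting negative (−, +, −), so H is negative definite: a local maximum.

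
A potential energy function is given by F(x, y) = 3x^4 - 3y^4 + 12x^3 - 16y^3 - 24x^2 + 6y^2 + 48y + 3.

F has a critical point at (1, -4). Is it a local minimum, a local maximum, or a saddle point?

saddle point

The mixed partial ∂²F/∂x∂y is 0, so the Hessian at any point is diag(F_xx, F_yy) = diag(12(3x^2 + 6x - 4), 12(-3y^2 - 8y + 1)).
At (1, -4): H = diag(60, -180).
The eigenvalues have opposite signs, so H is indefinite: a saddle point.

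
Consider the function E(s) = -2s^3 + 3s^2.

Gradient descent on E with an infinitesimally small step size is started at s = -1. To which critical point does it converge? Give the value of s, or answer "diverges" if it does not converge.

E'(s) = -6s(s - 1), so E'(-1) = -12.
Gradient descent moves in the -E' direction, i.e. s is increasing.
The nearest critical point in that direction is s = 0, where E'' = 6 > 0 (a local minimum). The iterate converges there.

0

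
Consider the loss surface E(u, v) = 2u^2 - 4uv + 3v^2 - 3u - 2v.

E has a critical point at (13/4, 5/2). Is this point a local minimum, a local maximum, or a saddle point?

local minimum

The Hessian of E is constant: H = [[4, -4], [-4, 6]].
det(H) = 4·6 − (-4)² = 8.
det(H) > 0 and tr(H) = 10 > 0, so H is positive definite and the point is a local minimum.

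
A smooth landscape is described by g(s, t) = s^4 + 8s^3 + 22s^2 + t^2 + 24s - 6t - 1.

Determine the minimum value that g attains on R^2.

-19

g(s,t) separates as P(s) + Q(t) − 1, so its minimum is min P + min Q − 1.
P'(s) = 4(s + 1)(s + 2)(s + 3) vanishes at s ∈ {-3, -2, -1}; Q'(t) = 2(t - 3) vanishes at t ∈ {3}.
Local minima of P (where P''>0): P(-3)=-9, P(-1)=-9. Local minima of Q: Q(3)=-9.
So the global minimum of g is P(-3) + Q(3) − 1 = -9 − 9 − 1 = -19, attained at (-3, 3).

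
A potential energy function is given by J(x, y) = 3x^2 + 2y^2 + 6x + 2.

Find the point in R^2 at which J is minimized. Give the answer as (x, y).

(-1, 0)

J(x,y) separates as P(x) + Q(y) + 2, so its minimum is min P + min Q + 2.
P'(x) = 6x + 6 vanishes at x ∈ {-1}; Q'(y) = 4y vanishes at y ∈ {0}.
Local minima of P (where P''>0): P(-1)=-3. Local minima of Q: Q(0)=0.
So the global minimum of J is P(-1) + Q(0) + 2 = -3 + 0 + 2 = -1, attained at (-1, 0).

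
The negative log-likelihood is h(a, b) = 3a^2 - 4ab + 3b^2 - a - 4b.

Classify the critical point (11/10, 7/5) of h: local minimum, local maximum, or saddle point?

The Hessian of h is constant: H = [[6, -4], [-4, 6]].
det(H) = 6·6 − (-4)² = 20.
det(H) > 0 and tr(H) = 12 > 0, so H is positive definite and the point is a local minimum.

local minimum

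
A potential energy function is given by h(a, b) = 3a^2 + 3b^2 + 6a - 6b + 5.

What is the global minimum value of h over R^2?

-1

h(a,b) separates as P(a) + Q(b) + 5, so its minimum is min P + min Q + 5.
P'(a) = 6a + 6 vanishes at a ∈ {-1}; Q'(b) = 6b - 6 vanishes at b ∈ {1}.
Local minima of P (where P''>0): P(-1)=-3. Local minima of Q: Q(1)=-3.
So the global minimum of h is P(-1) + Q(1) + 5 = -3 − 3 + 5 = -1, attained at (-1, 1).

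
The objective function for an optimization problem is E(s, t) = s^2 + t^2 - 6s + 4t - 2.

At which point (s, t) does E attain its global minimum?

E(s,t) separates as P(s) + Q(t) − 2, so its minimum is min P + min Q − 2.
P'(s) = 2s - 6 vanishes at s ∈ {3}; Q'(t) = 2(t + 2) vanishes at t ∈ {-2}.
Local minima of P (where P''>0): P(3)=-9. Local minima of Q: Q(-2)=-4.
So the global minimum of E is P(3) + Q(-2) − 2 = -9 − 4 − 2 = -15, attained at (3, -2).

(3, -2)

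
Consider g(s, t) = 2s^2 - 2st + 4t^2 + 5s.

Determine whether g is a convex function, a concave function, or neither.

convex

g is quadratic, so its Hessian is the constant matrix H = [[4, -2], [-2, 8]].
det(H) = 28, tr(H) = 12.
det(H) > 0 and tr(H) > 0, so H is positive definite everywhere: convex.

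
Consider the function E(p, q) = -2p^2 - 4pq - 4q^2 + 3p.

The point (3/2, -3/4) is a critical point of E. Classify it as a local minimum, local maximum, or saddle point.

local maximum

The Hessian of E is constant: H = [[-4, -4], [-4, -8]].
det(H) = (-4)·(-8) − (-4)² = 16.
det(H) > 0 and tr(H) = -12 < 0, so H is negative definite and the point is a local maximum.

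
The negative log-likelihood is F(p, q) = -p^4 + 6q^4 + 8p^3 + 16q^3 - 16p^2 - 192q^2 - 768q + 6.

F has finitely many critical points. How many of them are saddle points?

5

F separates as a function of p plus a function of q, so ∇F=0 decouples.
∂F/∂p = -4p(p - 4)(p - 2) = 0 at p ∈ {0, 2, 4}; ∂F/∂q = 24(q - 4)(q + 2)(q + 4) = 0 at q ∈ {-4, -2, 4}.
The Hessian is diagonal: diag(F_pp, F_qq). Second derivatives: F_pp(0)=-32, F_pp(2)=16, F_pp(4)=-32; F_qq(-4)=384, F_qq(-2)=-288, F_qq(4)=1152.
Saddle points occur where the two diagonal entries have opposite signs: (0, -4), (0, 4), (2, -2), (4, -4), (4, 4). Count: 5.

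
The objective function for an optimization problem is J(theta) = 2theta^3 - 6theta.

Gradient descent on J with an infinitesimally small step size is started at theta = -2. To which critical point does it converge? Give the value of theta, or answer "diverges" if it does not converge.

diverges

J'(theta) = 6(theta - 1)(theta + 1), so J'(-2) = 18.
Gradient descent moves in the -J' direction, i.e. theta is decreasing.
There is no critical point below theta=-2, and J' keeps the same sign, so the iterate runs off to −∞.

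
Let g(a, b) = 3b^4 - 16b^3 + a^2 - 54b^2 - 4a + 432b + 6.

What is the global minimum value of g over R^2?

-1105

g(a,b) separates as P(a) + Q(b) + 6, so its minimum is min P + min Q + 6.
P'(a) = 2a - 4 vanishes at a ∈ {2}; Q'(b) = 12(b - 4)(b - 3)(b + 3) vanishes at b ∈ {-3, 3, 4}.
Local minima of P (where P''>0): P(2)=-4. Local minima of Q: Q(-3)=-1107, Q(4)=608.
So the global minimum of g is P(2) + Q(-3) + 6 = -4 − 1107 + 6 = -1105, attained at (2, -3).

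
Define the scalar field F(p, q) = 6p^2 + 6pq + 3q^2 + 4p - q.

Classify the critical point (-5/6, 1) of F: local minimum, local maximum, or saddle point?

local minimum

The Hessian of F is constant: H = [[12, 6], [6, 6]].
det(H) = 12·6 − 6² = 36.
det(H) > 0 and tr(H) = 18 > 0, so H is positive definite and the point is a local minimum.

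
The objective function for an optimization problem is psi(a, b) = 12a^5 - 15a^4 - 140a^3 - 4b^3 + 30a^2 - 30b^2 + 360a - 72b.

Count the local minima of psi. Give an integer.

2

psi separates as a function of a plus a function of b, so ∇psi=0 decouples.
∂psi/∂a = 60(a - 3)(a - 1)(a + 1)(a + 2) = 0 at a ∈ {-2, -1, 1, 3}; ∂psi/∂b = -12(b + 2)(b + 3) = 0 at b ∈ {-3, -2}.
The Hessian is diagonal: diag(psi_aa, psi_bb). Second derivatives: psi_aa(-2)=-900, psi_aa(-1)=480, psi_aa(1)=-720, psi_aa(3)=2400; psi_bb(-3)=12, psi_bb(-2)=-12.
Local minima occur where both diagonal entries positive: (-1, -3), (3, -3). Count: 2.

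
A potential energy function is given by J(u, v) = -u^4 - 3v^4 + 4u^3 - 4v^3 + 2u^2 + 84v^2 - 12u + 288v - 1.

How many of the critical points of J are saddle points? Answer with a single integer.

J separates as a function of u plus a function of v, so ∇J=0 decouples.
∂J/∂u = -4(u - 3)(u - 1)(u + 1) = 0 at u ∈ {-1, 1, 3}; ∂J/∂v = -12(v - 4)(v + 2)(v + 3) = 0 at v ∈ {-3, -2, 4}.
The Hessian is diagonal: diag(J_uu, J_vv). Second derivatives: J_uu(-1)=-32, J_uu(1)=16, J_uu(3)=-32; J_vv(-3)=-84, J_vv(-2)=72, J_vv(4)=-504.
Saddle points occur where the two diagonal entries have opposite signs: (-1, -2), (1, -3), (1, 4), (3, -2). Count: 4.

4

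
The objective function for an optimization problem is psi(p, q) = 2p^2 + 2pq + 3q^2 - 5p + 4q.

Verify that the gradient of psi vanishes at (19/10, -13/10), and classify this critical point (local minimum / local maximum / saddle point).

∇psi = (4p + 2q - 5, 2p + 6q + 4); substituting (19/10, -13/10) gives ∇psi = (0, 0), so (19/10, -13/10) is indeed a critical point.
The Hessian of psi is constant: H = [[4, 2], [2, 6]].
det(H) = 4·6 − 2² = 20.
det(H) > 0 and tr(H) = 10 > 0, so H is positive definite and the point is a local minimum.

local minimum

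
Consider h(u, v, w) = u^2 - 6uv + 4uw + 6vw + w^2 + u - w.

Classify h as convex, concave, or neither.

neither

h is quadratic, so its Hessian is the constant matrix H = [[2, -6, 4], [-6, 0, 6], [4, 6, 2]].
Leading principal minors: 2, -36, -432.
Neither pattern holds ⇒ H is indefinite ⇒ neither convex nor concave.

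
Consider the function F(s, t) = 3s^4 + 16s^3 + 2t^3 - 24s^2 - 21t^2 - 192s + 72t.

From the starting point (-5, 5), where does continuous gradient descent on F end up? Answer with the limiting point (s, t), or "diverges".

F is separable, so gradient descent decouples: s follows -∂F/∂s, t follows -∂F/∂t.
∂F/∂s = 12(s - 2)(s + 2)(s + 4); at s=-5 this is -252, so s increases.
∂F/∂t = 6(t - 4)(t - 3); at t=5 this is 12, so t decreases.
s converges to its nearest critical value -4 (a local min of the s-part); t converges to 4. The iterate converges to (-4, 4).

(-4, 4)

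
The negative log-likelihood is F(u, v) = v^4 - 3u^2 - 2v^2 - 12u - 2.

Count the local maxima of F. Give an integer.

1

F separates as a function of u plus a function of v, so ∇F=0 decouples.
∂F/∂u = -6(u + 2) = 0 at u ∈ {-2}; ∂F/∂v = 4v(v - 1)(v + 1) = 0 at v ∈ {-1, 0, 1}.
The Hessian is diagonal: diag(F_uu, F_vv). Second derivatives: F_uu(-2)=-6; F_vv(-1)=8, F_vv(0)=-4, F_vv(1)=8.
Local maxima occur where both diagonal entries negative: (-2, 0). Count: 1.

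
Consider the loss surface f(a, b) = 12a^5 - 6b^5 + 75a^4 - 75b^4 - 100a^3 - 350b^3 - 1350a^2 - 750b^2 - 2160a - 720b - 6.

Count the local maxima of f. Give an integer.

f separates as a function of a plus a function of b, so ∇f=0 decouples.
∂f/∂a = 60(a - 3)(a + 1)(a + 3)(a + 4) = 0 at a ∈ {-4, -3, -1, 3}; ∂f/∂b = -30(b + 1)(b + 2)(b + 3)(b + 4) = 0 at b ∈ {-4, -3, -2, -1}.
The Hessian is diagonal: diag(f_aa, f_bb). Second derivatives: f_aa(-4)=-1260, f_aa(-3)=720, f_aa(-1)=-1440, f_aa(3)=10080; f_bb(-4)=180, f_bb(-3)=-60, f_bb(-2)=60, f_bb(-1)=-180.
Local maxima occur where both diagonal entries negative: (-4, -3), (-4, -1), (-1, -3), (-1, -1). Count: 4.

4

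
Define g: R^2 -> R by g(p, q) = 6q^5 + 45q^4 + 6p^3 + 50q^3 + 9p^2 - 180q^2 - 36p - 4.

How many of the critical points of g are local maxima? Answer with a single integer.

g separates as a function of p plus a function of q, so ∇g=0 decouples.
∂g/∂p = 18(p - 1)(p + 2) = 0 at p ∈ {-2, 1}; ∂g/∂q = 30q(q - 1)(q + 3)(q + 4) = 0 at q ∈ {-4, -3, 0, 1}.
The Hessian is diagonal: diag(g_pp, g_qq). Second derivatives: g_pp(-2)=-54, g_pp(1)=54; g_qq(-4)=-600, g_qq(-3)=360, g_qq(0)=-360, g_qq(1)=600.
Local maxima occur where both diagonal entries negative: (-2, -4), (-2, 0). Count: 2.

2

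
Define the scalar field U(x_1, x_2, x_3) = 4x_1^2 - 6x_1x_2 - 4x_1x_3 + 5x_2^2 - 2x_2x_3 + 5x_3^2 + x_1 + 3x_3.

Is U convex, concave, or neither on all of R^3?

convex

U is quadratic, so its Hessian is the constant matrix H = [[8, -6, -4], [-6, 10, -2], [-4, -2, 10]].
Leading principal minors: 8, 44, 152.
All positive ⇒ H ≻ 0 ⇒ convex.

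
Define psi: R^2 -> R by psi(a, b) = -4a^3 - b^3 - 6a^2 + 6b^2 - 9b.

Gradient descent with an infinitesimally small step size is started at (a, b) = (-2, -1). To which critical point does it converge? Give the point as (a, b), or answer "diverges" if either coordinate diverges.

psi is separable, so gradient descent decouples: a follows -∂psi/∂a, b follows -∂psi/∂b.
∂psi/∂a = -12a(a + 1); at a=-2 this is -24, so a increases.
∂psi/∂b = -3(b - 3)(b - 1); at b=-1 this is -24, so b increases.
a converges to its nearest critical value -1 (a local min of the a-part); b converges to 1. The iterate converges to (-1, 1).

(-1, 1)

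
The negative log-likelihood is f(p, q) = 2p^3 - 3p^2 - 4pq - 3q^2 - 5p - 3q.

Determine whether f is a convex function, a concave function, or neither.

The term 2p^3 is cubic, so the Hessian is not constant.
∂²f/∂p² = 12p - 6, which takes both signs as p varies (negative for sufficiently negative p). A diagonal entry of the Hessian changing sign means the Hessian is neither positive- nor negative-semidefinite on all of R^2.

neither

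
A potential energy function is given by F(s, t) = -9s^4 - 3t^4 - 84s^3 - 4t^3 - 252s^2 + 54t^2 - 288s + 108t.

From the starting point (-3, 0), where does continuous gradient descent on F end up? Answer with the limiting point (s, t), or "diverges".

(-2, -1)

F is separable, so gradient descent decouples: s follows -∂F/∂s, t follows -∂F/∂t.
∂F/∂s = -36(s + 1)(s + 2)(s + 4); at s=-3 this is -72, so s increases.
∂F/∂t = -12(t - 3)(t + 1)(t + 3); at t=0 this is 108, so t decreases.
s converges to its nearest critical value -2 (a local min of the s-part); t converges to -1. The iterate converges to (-2, -1).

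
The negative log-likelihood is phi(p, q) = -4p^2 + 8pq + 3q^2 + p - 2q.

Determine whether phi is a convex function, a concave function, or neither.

neither

phi is quadratic, so its Hessian is the constant matrix H = [[-8, 8], [8, 6]].
det(H) = -112, tr(H) = -2.
det(H) < 0, so H is indefinite: neither convex nor concave.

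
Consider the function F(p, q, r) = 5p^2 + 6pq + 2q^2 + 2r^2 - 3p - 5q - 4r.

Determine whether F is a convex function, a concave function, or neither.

F is quadratic, so its Hessian is the constant matrix H = [[10, 6, 0], [6, 4, 0], [0, 0, 4]].
Leading principal minors: 10, 4, 16.
All positive ⇒ H ≻ 0 ⇒ convex.

convex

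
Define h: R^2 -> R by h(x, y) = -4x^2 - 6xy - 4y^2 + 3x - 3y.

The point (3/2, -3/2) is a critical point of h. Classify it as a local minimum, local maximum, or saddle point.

The Hessian of h is constant: H = [[-8, -6], [-6, -8]].
det(H) = (-8)·(-8) − (-6)² = 28.
det(H) > 0 and tr(H) = -16 < 0, so H is negative definite and the point is a local maximum.

local maximum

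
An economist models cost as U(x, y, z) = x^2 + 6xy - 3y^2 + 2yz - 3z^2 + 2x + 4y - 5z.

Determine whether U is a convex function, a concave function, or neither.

U is quadratic, so its Hessian is the constant matrix H = [[2, 6, 0], [6, -6, 2], [0, 2, -6]].
Leading principal minors: 2, -48, 280.
Neither pattern holds ⇒ H is indefinite ⇒ neither convex nor concave.

neither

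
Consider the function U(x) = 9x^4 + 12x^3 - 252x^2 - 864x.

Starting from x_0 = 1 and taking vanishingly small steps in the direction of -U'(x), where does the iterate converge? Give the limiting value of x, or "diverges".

U'(x) = 36(x - 4)(x + 2)(x + 3), so U'(1) = -1296.
Gradient descent moves in the -U' direction, i.e. x is increasing.
The nearest critical point in that direction is x = 4, where U'' = 1512 > 0 (a local minimum). The iterate converges there.

4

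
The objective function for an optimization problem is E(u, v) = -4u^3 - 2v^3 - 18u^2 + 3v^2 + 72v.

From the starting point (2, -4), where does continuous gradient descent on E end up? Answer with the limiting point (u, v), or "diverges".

diverges

E is separable, so gradient descent decouples: u follows -∂E/∂u, v follows -∂E/∂v.
∂E/∂u = -12u(u + 3); at u=2 this is -120, so u increases.
∂E/∂v = -6(v - 4)(v + 3); at v=-4 this is -48, so v increases.
The u-coordinate has no critical point in that direction and runs off to infinity.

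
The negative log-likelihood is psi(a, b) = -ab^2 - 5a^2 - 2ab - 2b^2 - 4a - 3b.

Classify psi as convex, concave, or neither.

The term -ab^2 is cubic, so the Hessian is not constant.
∂²psi/∂b² = -2a - 4, which takes both signs as a varies (negative for sufficiently large a). A diagonal entry of the Hessian changing sign means the Hessian is neither positive- nor negative-semidefinite on all of R^2.

neither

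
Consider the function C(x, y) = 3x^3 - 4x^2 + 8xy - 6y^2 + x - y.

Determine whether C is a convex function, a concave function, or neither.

The term 3x^3 is cubic, so the Hessian is not constant.
∂²C/∂x² = 18x - 8, which takes both signs as x varies (negative for sufficiently negative x). A diagonal entry of the Hessian changing sign means the Hessian is neither positive- nor negative-semidefinite on all of R^2.

neither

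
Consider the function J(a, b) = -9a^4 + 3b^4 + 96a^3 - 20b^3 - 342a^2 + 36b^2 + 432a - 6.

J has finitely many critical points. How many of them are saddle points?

5

J separates as a function of a plus a function of b, so ∇J=0 decouples.
∂J/∂a = -36(a - 4)(a - 3)(a - 1) = 0 at a ∈ {1, 3, 4}; ∂J/∂b = 12b(b - 3)(b - 2) = 0 at b ∈ {0, 2, 3}.
The Hessian is diagonal: diag(J_aa, J_bb). Second derivatives: J_aa(1)=-216, J_aa(3)=72, J_aa(4)=-108; J_bb(0)=72, J_bb(2)=-24, J_bb(3)=36.
Saddle points occur where the two diagonal entries have opposite signs: (1, 0), (1, 3), (3, 2), (4, 0), (4, 3). Count: 5.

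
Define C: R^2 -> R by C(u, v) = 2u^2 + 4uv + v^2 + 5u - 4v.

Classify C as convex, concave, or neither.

neither

C is quadratic, so its Hessian is the constant matrix H = [[4, 4], [4, 2]].
det(H) = -8, tr(H) = 6.
det(H) < 0, so H is indefinite: neither convex nor concave.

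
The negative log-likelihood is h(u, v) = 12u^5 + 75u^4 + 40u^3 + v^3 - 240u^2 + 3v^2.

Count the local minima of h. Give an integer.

2

h separates as a function of u plus a function of v, so ∇h=0 decouples.
∂h/∂u = 60u(u - 1)(u + 2)(u + 4) = 0 at u ∈ {-4, -2, 0, 1}; ∂h/∂v = 3v(v + 2) = 0 at v ∈ {-2, 0}.
The Hessian is diagonal: diag(h_uu, h_vv). Second derivatives: h_uu(-4)=-2400, h_uu(-2)=720, h_uu(0)=-480, h_uu(1)=900; h_vv(-2)=-6, h_vv(0)=6.
Local minima occur where both diagonal entries positive: (-2, 0), (1, 0). Count: 2.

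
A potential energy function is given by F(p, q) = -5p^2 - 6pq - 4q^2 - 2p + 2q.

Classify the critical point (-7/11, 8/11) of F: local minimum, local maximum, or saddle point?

The Hessian of F is constant: H = [[-10, -6], [-6, -8]].
det(H) = (-10)·(-8) − (-6)² = 44.
det(H) > 0 and tr(H) = -18 < 0, so H is negative definite and the point is a local maximum.

local maximum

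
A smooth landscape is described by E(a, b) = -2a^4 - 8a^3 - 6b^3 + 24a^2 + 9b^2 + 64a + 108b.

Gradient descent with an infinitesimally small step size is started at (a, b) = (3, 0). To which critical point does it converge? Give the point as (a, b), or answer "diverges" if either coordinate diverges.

diverges

E is separable, so gradient descent decouples: a follows -∂E/∂a, b follows -∂E/∂b.
∂E/∂a = -8(a - 2)(a + 1)(a + 4); at a=3 this is -224, so a increases.
∂E/∂b = -18(b - 3)(b + 2); at b=0 this is 108, so b decreases.
The a-coordinate has no critical point in that direction and runs off to infinity.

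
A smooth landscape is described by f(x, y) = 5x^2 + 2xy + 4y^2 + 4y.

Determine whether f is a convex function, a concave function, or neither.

f is quadratic, so its Hessian is the constant matrix H = [[10, 2], [2, 8]].
det(H) = 76, tr(H) = 18.
det(H) > 0 and tr(H) > 0, so H is positive definite everywhere: convex.

convex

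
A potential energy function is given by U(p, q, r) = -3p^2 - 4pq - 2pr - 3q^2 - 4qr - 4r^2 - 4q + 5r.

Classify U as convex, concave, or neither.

concave

U is quadratic, so its Hessian is the constant matrix H = [[-6, -4, -2], [-4, -6, -4], [-2, -4, -8]].
Leading principal minors: -6, 20, -104.
Signs alternate −, +, − ⇒ H ≺ 0 ⇒ concave.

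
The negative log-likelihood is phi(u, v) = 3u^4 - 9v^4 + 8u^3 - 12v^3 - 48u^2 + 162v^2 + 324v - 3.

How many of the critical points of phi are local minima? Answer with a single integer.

2

phi separates as a function of u plus a function of v, so ∇phi=0 decouples.
∂phi/∂u = 12u(u - 2)(u + 4) = 0 at u ∈ {-4, 0, 2}; ∂phi/∂v = -36(v - 3)(v + 1)(v + 3) = 0 at v ∈ {-3, -1, 3}.
The Hessian is diagonal: diag(phi_uu, phi_vv). Second derivatives: phi_uu(-4)=288, phi_uu(0)=-96, phi_uu(2)=144; phi_vv(-3)=-432, phi_vv(-1)=288, phi_vv(3)=-864.
Local minima occur where both diagonal entries positive: (-4, -1), (2, -1). Count: 2.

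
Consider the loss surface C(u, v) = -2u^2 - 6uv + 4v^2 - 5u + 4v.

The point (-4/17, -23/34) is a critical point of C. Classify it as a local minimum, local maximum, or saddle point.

saddle point

The Hessian of C is constant: H = [[-4, -6], [-6, 8]].
det(H) = (-4)·8 − (-6)² = -68.
Since det(H) < 0, H is indefinite and the critical point is a saddle point.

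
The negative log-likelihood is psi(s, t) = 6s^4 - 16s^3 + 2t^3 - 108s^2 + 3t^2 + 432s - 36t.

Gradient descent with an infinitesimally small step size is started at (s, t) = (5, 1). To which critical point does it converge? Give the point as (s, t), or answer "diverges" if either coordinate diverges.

(3, 2)

psi is separable, so gradient descent decouples: s follows -∂psi/∂s, t follows -∂psi/∂t.
∂psi/∂s = 24(s - 3)(s - 2)(s + 3); at s=5 this is 1152, so s decreases.
∂psi/∂t = 6(t - 2)(t + 3); at t=1 this is -24, so t increases.
s converges to its nearest critical value 3 (a local min of the s-part); t converges to 2. The iterate converges to (3, 2).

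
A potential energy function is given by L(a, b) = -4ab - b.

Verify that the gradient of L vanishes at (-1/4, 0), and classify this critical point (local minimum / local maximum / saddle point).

∇L = (-4b, -4a - 1); substituting (-1/4, 0) gives ∇L = (0, 0), so (-1/4, 0) is indeed a critical point.
The Hessian of L is constant: H = [[0, -4], [-4, 0]].
det(H) = 0·0 − (-4)² = -16.
Since det(H) < 0, H is indefinite and the critical point is a saddle point.

saddle point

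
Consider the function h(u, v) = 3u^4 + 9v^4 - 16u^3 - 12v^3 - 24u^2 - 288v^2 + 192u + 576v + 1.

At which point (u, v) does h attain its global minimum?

h(u,v) separates as P(u) + Q(v) + 1, so its minimum is min P + min Q + 1.
P'(u) = 12(u - 4)(u - 2)(u + 2) vanishes at u ∈ {-2, 2, 4}; Q'(v) = 36(v - 4)(v - 1)(v + 4) vanishes at v ∈ {-4, 1, 4}.
Local minima of P (where P''>0): P(-2)=-304, P(4)=128. Local minima of Q: Q(-4)=-3840, Q(4)=-768.
So the global minimum of h is P(-2) + Q(-4) + 1 = -304 − 3840 + 1 = -4143, attained at (-2, -4).

(-2, -4)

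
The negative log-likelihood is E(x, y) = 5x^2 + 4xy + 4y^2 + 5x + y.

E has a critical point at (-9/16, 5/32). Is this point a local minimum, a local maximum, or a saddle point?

local minimum

The Hessian of E is constant: H = [[10, 4], [4, 8]].
det(H) = 10·8 − 4² = 64.
det(H) > 0 and tr(H) = 18 > 0, so H is positive definite and the point is a local minimum.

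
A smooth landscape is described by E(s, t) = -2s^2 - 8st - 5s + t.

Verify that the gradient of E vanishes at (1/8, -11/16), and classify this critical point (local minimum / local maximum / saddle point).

saddle point

∇E = (-4s - 8t - 5, -8s + 1); substituting (1/8, -11/16) gives ∇E = (0, 0), so (1/8, -11/16) is indeed a critical point.
The Hessian of E is constant: H = [[-4, -8], [-8, 0]].
det(H) = (-4)·0 − (-8)² = -64.
Since det(H) < 0, H is indefinite and the critical point is a saddle point.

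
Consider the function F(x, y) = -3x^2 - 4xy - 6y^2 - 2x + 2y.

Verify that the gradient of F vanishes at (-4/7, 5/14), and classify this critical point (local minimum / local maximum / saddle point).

local maximum

∇F = (-6x - 4y - 2, -4x - 12y + 2); substituting (-4/7, 5/14) gives ∇F = (0, 0), so (-4/7, 5/14) is indeed a critical point.
The Hessian of F is constant: H = [[-6, -4], [-4, -12]].
det(H) = (-6)·(-12) − (-4)² = 56.
det(H) > 0 and tr(H) = -18 < 0, so H is negative definite and the point is a local maximum.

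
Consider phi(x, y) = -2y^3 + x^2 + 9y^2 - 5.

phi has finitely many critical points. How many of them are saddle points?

1

phi separates as a function of x plus a function of y, so ∇phi=0 decouples.
∂phi/∂x = 2x = 0 at x ∈ {0}; ∂phi/∂y = -6y(y - 3) = 0 at y ∈ {0, 3}.
The Hessian is diagonal: diag(phi_xx, phi_yy). Second derivatives: phi_xx(0)=2; phi_yy(0)=18, phi_yy(3)=-18.
Saddle points occur where the two diagonal entries have opposite signs: (0, 3). Count: 1.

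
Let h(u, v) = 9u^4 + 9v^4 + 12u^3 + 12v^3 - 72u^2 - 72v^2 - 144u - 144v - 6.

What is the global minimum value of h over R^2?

h(u,v) separates as P(u) + Q(v) − 6, so its minimum is min P + min Q − 6.
P'(u) = 36(u - 2)(u + 1)(u + 2) vanishes at u ∈ {-2, -1, 2}; Q'(v) = 36(v - 2)(v + 1)(v + 2) vanishes at v ∈ {-2, -1, 2}.
Local minima of P (where P''>0): P(-2)=48, P(2)=-336. Local minima of Q: Q(-2)=48, Q(2)=-336.
So the global minimum of h is P(2) + Q(2) − 6 = -336 − 336 − 6 = -678, attained at (2, 2).

-678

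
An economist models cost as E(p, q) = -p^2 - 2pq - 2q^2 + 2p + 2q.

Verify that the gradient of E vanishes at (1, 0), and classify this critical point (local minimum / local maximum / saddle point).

∇E = (-2p - 2q + 2, -2p - 4q + 2); substituting (1, 0) gives ∇E = (0, 0), so (1, 0) is indeed a critical point.
The Hessian of E is constant: H = [[-2, -2], [-2, -4]].
det(H) = (-2)·(-4) − (-2)² = 4.
det(H) > 0 and tr(H) = -6 < 0, so H is negative definite and the point is a local maximum.

local maximum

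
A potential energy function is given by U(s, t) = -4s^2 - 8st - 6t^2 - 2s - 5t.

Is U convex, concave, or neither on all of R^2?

U is quadratic, so its Hessian is the constant matrix H = [[-8, -8], [-8, -12]].
det(H) = 32, tr(H) = -20.
det(H) > 0 and tr(H) < 0, so H is negative definite everywhere: concave.

concave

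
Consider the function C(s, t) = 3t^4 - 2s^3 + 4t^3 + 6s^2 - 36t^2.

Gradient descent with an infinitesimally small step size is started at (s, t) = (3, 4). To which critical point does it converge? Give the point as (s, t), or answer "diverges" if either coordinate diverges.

diverges

C is separable, so gradient descent decouples: s follows -∂C/∂s, t follows -∂C/∂t.
∂C/∂s = -6s(s - 2); at s=3 this is -18, so s increases.
∂C/∂t = 12t(t - 2)(t + 3); at t=4 this is 672, so t decreases.
The s-coordinate has no critical point in that direction and runs off to infinity.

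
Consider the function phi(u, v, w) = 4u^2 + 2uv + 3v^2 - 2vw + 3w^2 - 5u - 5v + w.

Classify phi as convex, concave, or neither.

phi is quadratic, so its Hessian is the constant matrix H = [[8, 2, 0], [2, 6, -2], [0, -2, 6]].
Leading principal minors: 8, 44, 232.
All positive ⇒ H ≻ 0 ⇒ convex.

convex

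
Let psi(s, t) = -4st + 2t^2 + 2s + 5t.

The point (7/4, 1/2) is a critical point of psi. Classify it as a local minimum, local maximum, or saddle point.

saddle point

The Hessian of psi is constant: H = [[0, -4], [-4, 4]].
det(H) = 0·4 − (-4)² = -16.
Since det(H) < 0, H is indefinite and the critical point is a saddle point.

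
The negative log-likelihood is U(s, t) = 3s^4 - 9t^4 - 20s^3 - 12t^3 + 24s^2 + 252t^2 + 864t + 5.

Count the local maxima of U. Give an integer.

2

U separates as a function of s plus a function of t, so ∇U=0 decouples.
∂U/∂s = 12s(s - 4)(s - 1) = 0 at s ∈ {0, 1, 4}; ∂U/∂t = -36(t - 4)(t + 2)(t + 3) = 0 at t ∈ {-3, -2, 4}.
The Hessian is diagonal: diag(U_ss, U_tt). Second derivatives: U_ss(0)=48, U_ss(1)=-36, U_ss(4)=144; U_tt(-3)=-252, U_tt(-2)=216, U_tt(4)=-1512.
Local maxima occur where both diagonal entries negative: (1, -3), (1, 4). Count: 2.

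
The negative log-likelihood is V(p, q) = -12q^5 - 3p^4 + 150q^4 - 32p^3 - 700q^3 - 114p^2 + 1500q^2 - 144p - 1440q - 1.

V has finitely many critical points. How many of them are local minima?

V separates as a function of p plus a function of q, so ∇V=0 decouples.
∂V/∂p = -12(p + 1)(p + 3)(p + 4) = 0 at p ∈ {-4, -3, -1}; ∂V/∂q = -60(q - 4)(q - 3)(q - 2)(q - 1) = 0 at q ∈ {1, 2, 3, 4}.
The Hessian is diagonal: diag(V_pp, V_qq). Second derivatives: V_pp(-4)=-36, V_pp(-3)=24, V_pp(-1)=-72; V_qq(1)=360, V_qq(2)=-120, V_qq(3)=120, V_qq(4)=-360.
Local minima occur where both diagonal entries positive: (-3, 1), (-3, 3). Count: 2.

2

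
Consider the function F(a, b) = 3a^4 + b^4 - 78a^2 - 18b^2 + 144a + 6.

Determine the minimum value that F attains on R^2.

-1131

F(a,b) separates as P(a) + Q(b) + 6, so its minimum is min P + min Q + 6.
P'(a) = 12(a - 3)(a - 1)(a + 4) vanishes at a ∈ {-4, 1, 3}; Q'(b) = 4b(b - 3)(b + 3) vanishes at b ∈ {-3, 0, 3}.
Local minima of P (where P''>0): P(-4)=-1056, P(3)=-27. Local minima of Q: Q(-3)=-81, Q(3)=-81.
So the global minimum of F is P(-4) + Q(-3) + 6 = -1056 − 81 + 6 = -1131, attained at (-4, -3).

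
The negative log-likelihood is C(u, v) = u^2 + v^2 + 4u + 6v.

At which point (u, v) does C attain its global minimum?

C(u,v) separates as P(u) + Q(v), so its minimum is min P + min Q.
P'(u) = 2u + 4 vanishes at u ∈ {-2}; Q'(v) = 2v + 6 vanishes at v ∈ {-3}.
Local minima of P (where P''>0): P(-2)=-4. Local minima of Q: Q(-3)=-9.
So the global minimum of C is P(-2) + Q(-3) = -4 − 9 = -13, attained at (-2, -3).

(-2, -3)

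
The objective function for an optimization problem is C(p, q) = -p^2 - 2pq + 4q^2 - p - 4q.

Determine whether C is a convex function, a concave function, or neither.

neither

C is quadratic, so its Hessian is the constant matrix H = [[-2, -2], [-2, 8]].
det(H) = -20, tr(H) = 6.
det(H) < 0, so H is indefinite: neither convex nor concave.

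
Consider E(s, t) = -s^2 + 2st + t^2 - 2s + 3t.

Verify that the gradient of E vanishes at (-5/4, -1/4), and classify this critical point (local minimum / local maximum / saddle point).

saddle point

∇E = (-2s + 2t - 2, 2s + 2t + 3); substituting (-5/4, -1/4) gives ∇E = (0, 0), so (-5/4, -1/4) is indeed a critical point.
The Hessian of E is constant: H = [[-2, 2], [2, 2]].
det(H) = (-2)·2 − 2² = -8.
Since det(H) < 0, H is indefinite and the critical point is a saddle point.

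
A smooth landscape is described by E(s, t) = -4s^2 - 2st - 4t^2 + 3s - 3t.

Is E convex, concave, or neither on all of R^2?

concave

E is quadratic, so its Hessian is the constant matrix H = [[-8, -2], [-2, -8]].
det(H) = 60, tr(H) = -16.
det(H) > 0 and tr(H) < 0, so H is negative definite everywhere: concave.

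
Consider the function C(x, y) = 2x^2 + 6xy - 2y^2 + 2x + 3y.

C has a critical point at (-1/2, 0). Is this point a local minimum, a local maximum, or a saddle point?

saddle point

The Hessian of C is constant: H = [[4, 6], [6, -4]].
det(H) = 4·(-4) − 6² = -52.
Since det(H) < 0, H is indefinite and the critical point is a saddle point.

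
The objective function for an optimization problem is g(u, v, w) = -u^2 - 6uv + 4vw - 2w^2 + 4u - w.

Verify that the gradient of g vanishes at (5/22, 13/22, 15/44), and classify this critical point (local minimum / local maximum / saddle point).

saddle point

∇g = (-2u - 6v + 4, -6u + 4w, 4v - 4w - 1); substituting (5/22, 13/22, 15/44) gives ∇g = (0, 0, 0), so (5/22, 13/22, 15/44) is indeed a critical point.
The Hessian is constant: H = [[-2, -6, 0], [-6, 0, 4], [0, 4, -4]].
Leading principal minors: Δ₁ = -2, Δ₂ = -36, Δ₃ = 176.
The minors fit neither the all-positive nor the alternating-sign pattern, so H is indefinite: a saddle point.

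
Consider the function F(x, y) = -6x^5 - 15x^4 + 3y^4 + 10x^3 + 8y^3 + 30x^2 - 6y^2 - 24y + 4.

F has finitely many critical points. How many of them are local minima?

4

F separates as a function of x plus a function of y, so ∇F=0 decouples.
∂F/∂x = -30x(x - 1)(x + 1)(x + 2) = 0 at x ∈ {-2, -1, 0, 1}; ∂F/∂y = 12(y - 1)(y + 1)(y + 2) = 0 at y ∈ {-2, -1, 1}.
The Hessian is diagonal: diag(F_xx, F_yy). Second derivatives: F_xx(-2)=180, F_xx(-1)=-60, F_xx(0)=60, F_xx(1)=-180; F_yy(-2)=36, F_yy(-1)=-24, F_yy(1)=72.
Local minima occur where both diagonal entries positive: (-2, -2), (-2, 1), (0, -2), (0, 1). Count: 4.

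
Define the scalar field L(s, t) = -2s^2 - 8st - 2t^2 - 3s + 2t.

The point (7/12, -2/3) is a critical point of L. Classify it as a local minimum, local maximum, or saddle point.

saddle point

The Hessian of L is constant: H = [[-4, -8], [-8, -4]].
det(H) = (-4)·(-4) − (-8)² = -48.
Since det(H) < 0, H is indefinite and the critical point is a saddle point.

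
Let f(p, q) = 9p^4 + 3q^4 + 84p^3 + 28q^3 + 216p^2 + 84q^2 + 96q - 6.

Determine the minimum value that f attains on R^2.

f(p,q) separates as A(p) + B(q) − 6, so its minimum is min A + min B − 6.
A'(p) = 36p(p + 3)(p + 4) vanishes at p ∈ {-4, -3, 0}; B'(q) = 12(q + 1)(q + 2)(q + 4) vanishes at q ∈ {-4, -2, -1}.
Local minima of A (where A''>0): A(-4)=384, A(0)=0. Local minima of B: B(-4)=-64, B(-1)=-37.
So the global minimum of f is A(0) + B(-4) − 6 = 0 − 64 − 6 = -70, attained at (0, -4).

-70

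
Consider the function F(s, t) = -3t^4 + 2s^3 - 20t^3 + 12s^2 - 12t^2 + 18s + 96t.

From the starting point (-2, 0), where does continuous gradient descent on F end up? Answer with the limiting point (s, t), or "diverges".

F is separable, so gradient descent decouples: s follows -∂F/∂s, t follows -∂F/∂t.
∂F/∂s = 6(s + 1)(s + 3); at s=-2 this is -6, so s increases.
∂F/∂t = -12(t - 1)(t + 2)(t + 4); at t=0 this is 96, so t decreases.
s converges to its nearest critical value -1 (a local min of the s-part); t converges to -2. The iterate converges to (-1, -2).

(-1, -2)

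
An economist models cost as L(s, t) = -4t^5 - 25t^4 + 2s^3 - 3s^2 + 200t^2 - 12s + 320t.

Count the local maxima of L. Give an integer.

L separates as a function of s plus a function of t, so ∇L=0 decouples.
∂L/∂s = 6(s - 2)(s + 1) = 0 at s ∈ {-1, 2}; ∂L/∂t = -20(t - 2)(t + 1)(t + 2)(t + 4) = 0 at t ∈ {-4, -2, -1, 2}.
The Hessian is diagonal: diag(L_ss, L_tt). Second derivatives: L_ss(-1)=-18, L_ss(2)=18; L_tt(-4)=720, L_tt(-2)=-160, L_tt(-1)=180, L_tt(2)=-1440.
Local maxima occur where both diagonal entries negative: (-1, -2), (-1, 2). Count: 2.

2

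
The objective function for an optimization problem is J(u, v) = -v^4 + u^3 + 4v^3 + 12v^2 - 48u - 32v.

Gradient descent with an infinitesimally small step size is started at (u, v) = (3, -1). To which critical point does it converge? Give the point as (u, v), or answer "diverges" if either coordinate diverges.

J is separable, so gradient descent decouples: u follows -∂J/∂u, v follows -∂J/∂v.
∂J/∂u = 3(u - 4)(u + 4); at u=3 this is -21, so u increases.
∂J/∂v = -4(v - 4)(v - 1)(v + 2); at v=-1 this is -40, so v increases.
u converges to its nearest critical value 4 (a local min of the u-part); v converges to 1. The iterate converges to (4, 1).

(4, 1)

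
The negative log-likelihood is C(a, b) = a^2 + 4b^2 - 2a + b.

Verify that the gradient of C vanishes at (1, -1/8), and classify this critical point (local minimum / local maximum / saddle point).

∇C = (2a - 2, 8b + 1); substituting (1, -1/8) gives ∇C = (0, 0), so (1, -1/8) is indeed a critical point.
The Hessian of C is constant: H = [[2, 0], [0, 8]].
det(H) = 2·8 − 0² = 16.
det(H) > 0 and tr(H) = 10 > 0, so H is positive definite and the point is a local minimum.

local minimum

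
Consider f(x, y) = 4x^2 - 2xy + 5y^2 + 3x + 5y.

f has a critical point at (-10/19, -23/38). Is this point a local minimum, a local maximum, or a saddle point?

The Hessian of f is constant: H = [[8, -2], [-2, 10]].
det(H) = 8·10 − (-2)² = 76.
det(H) > 0 and tr(H) = 18 > 0, so H is positive definite and the point is a local minimum.

local minimum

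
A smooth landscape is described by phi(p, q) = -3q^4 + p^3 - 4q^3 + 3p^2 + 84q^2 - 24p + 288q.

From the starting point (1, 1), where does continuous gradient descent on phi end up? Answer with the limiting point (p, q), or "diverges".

(2, -2)

phi is separable, so gradient descent decouples: p follows -∂phi/∂p, q follows -∂phi/∂q.
∂phi/∂p = 3(p - 2)(p + 4); at p=1 this is -15, so p increases.
∂phi/∂q = -12(q - 4)(q + 2)(q + 3); at q=1 this is 432, so q decreases.
p converges to its nearest critical value 2 (a local min of the p-part); q converges to -2. The iterate converges to (2, -2).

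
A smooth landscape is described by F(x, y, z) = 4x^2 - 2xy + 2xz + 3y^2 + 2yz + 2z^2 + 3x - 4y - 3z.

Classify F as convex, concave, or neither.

F is quadratic, so its Hessian is the constant matrix H = [[8, -2, 2], [-2, 6, 2], [2, 2, 4]].
Leading principal minors: 8, 44, 104.
All positive ⇒ H ≻ 0 ⇒ convex.

convex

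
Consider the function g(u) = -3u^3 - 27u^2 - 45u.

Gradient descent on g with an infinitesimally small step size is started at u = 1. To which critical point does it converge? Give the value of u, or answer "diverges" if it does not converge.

diverges

g'(u) = -9(u + 1)(u + 5), so g'(1) = -108.
Gradient descent moves in the -g' direction, i.e. u is increasing.
There is no critical point above u=1, and g' keeps the same sign, so the iterate runs off to +∞.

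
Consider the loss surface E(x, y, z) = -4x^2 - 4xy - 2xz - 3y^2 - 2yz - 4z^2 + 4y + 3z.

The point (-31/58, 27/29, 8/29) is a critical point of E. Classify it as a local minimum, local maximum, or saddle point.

local maximum

The Hessian is constant: H = [[-8, -4, -2], [-4, -6, -2], [-2, -2, -8]].
Leading principal minors: Δ₁ = -8, Δ₂ = 32, Δ₃ = -232.
The minors alternate sign starting negative (−, +, −), so H is negative definite: a local maximum.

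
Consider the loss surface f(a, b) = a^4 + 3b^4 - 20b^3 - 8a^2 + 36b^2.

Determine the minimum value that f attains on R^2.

-16

f(a,b) separates as P(a) + Q(b), so its minimum is min P + min Q.
P'(a) = 4a(a - 2)(a + 2) vanishes at a ∈ {-2, 0, 2}; Q'(b) = 12b(b - 3)(b - 2) vanishes at b ∈ {0, 2, 3}.
Local minima of P (where P''>0): P(-2)=-16, P(2)=-16. Local minima of Q: Q(0)=0, Q(3)=27.
So the global minimum of f is P(-2) + Q(0) = -16 + 0 = -16, attained at (-2, 0).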